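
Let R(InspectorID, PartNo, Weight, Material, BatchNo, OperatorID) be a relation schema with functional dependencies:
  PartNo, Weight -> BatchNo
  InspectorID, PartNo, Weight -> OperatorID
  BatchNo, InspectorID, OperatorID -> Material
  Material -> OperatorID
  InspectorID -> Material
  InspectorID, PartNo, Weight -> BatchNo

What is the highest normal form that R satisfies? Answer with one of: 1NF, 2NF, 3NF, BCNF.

Candidate key: {InspectorID, PartNo, Weight}. Prime attributes: {InspectorID, PartNo, Weight}.
For PartNo, Weight -> BatchNo we have {PartNo, Weight}⁺ = {BatchNo, PartNo, Weight}; {PartNo, Weight} is not a superkey, so BCNF fails.
PartNo, Weight -> BatchNo has non-prime {BatchNo} on the right and a non-superkey on the left, so 3NF fails.
{InspectorID} is a proper subset of the key {InspectorID, PartNo, Weight}, and {InspectorID}⁺ contains the non-prime attributes {Material, OperatorID} — a partial dependency, so 2NF is violated.

1NF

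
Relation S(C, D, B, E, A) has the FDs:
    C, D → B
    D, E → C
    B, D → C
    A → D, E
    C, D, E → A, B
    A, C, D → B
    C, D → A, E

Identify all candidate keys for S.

{A}, {B, D}, {C, D}, {D, E}

Closure of {A} is {A, B, C, D, E}, the whole schema; {A} is a candidate key.
Closure of {B, D} is {A, B, C, D, E}, the whole schema; {B, D} is a candidate key.
Closure of {C, D} is {A, B, C, D, E}, the whole schema; {C, D} is a candidate key.
Closure of {D, E} is {A, B, C, D, E}, the whole schema; {D, E} is a candidate key.
No proper subset of any of these is a key, and no other minimal superkey exists.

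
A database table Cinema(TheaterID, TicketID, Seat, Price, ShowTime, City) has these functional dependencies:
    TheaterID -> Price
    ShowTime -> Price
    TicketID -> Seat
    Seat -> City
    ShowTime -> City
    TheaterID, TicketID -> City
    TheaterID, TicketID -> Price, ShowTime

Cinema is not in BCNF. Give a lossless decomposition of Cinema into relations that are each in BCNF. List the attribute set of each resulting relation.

{City, ShowTime}; {Price, TheaterID}; {Seat, TicketID}; {ShowTime, TheaterID, TicketID}

Candidate key of the original relation: {TheaterID, TicketID}.
In {City, Price, Seat, ShowTime, TheaterID, TicketID}, {TheaterID} is not a superkey ({TheaterID}⁺ restricted to this set is {Price, TheaterID}), so split on TheaterID -> Price into {Price, TheaterID} and {City, Seat, ShowTime, TheaterID, TicketID}.
{Price, TheaterID} is in BCNF.
In {City, Seat, ShowTime, TheaterID, TicketID}, {ShowTime} is not a superkey ({ShowTime}⁺ restricted to this set is {City, ShowTime}), so split on ShowTime -> City into {City, ShowTime} and {Seat, ShowTime, TheaterID, TicketID}.
{City, ShowTime} is in BCNF.
In {Seat, ShowTime, TheaterID, TicketID}, {TicketID} is not a superkey ({TicketID}⁺ restricted to this set is {Seat, TicketID}), so split on TicketID -> Seat into {Seat, TicketID} and {ShowTime, TheaterID, TicketID}.
{Seat, TicketID} is in BCNF.
{ShowTime, TheaterID, TicketID} is in BCNF.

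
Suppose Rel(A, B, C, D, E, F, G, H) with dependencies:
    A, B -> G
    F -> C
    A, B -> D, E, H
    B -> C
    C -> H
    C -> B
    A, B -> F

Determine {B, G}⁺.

Start with {B, G}.
B -> C applies; add {C} → now {B, C, G}.
C -> H applies; add {H} → now {B, C, G, H}.
No further FD applies.

{B, C, G, H}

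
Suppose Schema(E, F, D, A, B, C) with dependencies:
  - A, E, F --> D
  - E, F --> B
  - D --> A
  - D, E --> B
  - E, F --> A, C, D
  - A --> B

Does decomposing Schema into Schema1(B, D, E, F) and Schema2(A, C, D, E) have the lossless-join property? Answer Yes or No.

Schema1 ∩ Schema2 = {D, E}; its closure under F is {A, B, D, E}.
Neither Schema1 nor Schema2 is contained in that closure, so the decomposition is lossy.

No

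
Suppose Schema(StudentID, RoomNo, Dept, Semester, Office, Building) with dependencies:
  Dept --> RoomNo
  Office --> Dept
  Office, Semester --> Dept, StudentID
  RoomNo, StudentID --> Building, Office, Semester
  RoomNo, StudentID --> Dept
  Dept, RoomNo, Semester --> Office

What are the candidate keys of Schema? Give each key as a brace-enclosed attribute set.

{Dept, Semester}⁺ = {Building, Dept, Office, RoomNo, Semester, StudentID}, which is every attribute, so {Dept, Semester} is a candidate key.
{Dept, StudentID}⁺ = {Building, Dept, Office, RoomNo, Semester, StudentID}, which is every attribute, so {Dept, StudentID} is a candidate key.
{Office, Semester}⁺ = {Building, Dept, Office, RoomNo, Semester, StudentID}, which is every attribute, so {Office, Semester} is a candidate key.
{Office, StudentID}⁺ = {Building, Dept, Office, RoomNo, Semester, StudentID}, which is every attribute, so {Office, StudentID} is a candidate key.
{RoomNo, StudentID}⁺ = {Building, Dept, Office, RoomNo, Semester, StudentID}, which is every attribute, so {RoomNo, StudentID} is a candidate key.
These are minimal and exhaustive — every other superkey contains one of them.

{Dept, Semester}, {Dept, StudentID}, {Office, Semester}, {Office, StudentID}, {RoomNo, StudentID}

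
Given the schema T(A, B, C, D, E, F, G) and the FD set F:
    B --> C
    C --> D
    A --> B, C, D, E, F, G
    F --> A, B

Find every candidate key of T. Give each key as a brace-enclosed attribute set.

{A}, {F}

{A}⁺ = {A, B, C, D, E, F, G}, which is every attribute, so {A} is a candidate key.
{F}⁺ = {A, B, C, D, E, F, G}, which is every attribute, so {F} is a candidate key.
Any other superkey properly contains one of these, so there are no further candidate keys.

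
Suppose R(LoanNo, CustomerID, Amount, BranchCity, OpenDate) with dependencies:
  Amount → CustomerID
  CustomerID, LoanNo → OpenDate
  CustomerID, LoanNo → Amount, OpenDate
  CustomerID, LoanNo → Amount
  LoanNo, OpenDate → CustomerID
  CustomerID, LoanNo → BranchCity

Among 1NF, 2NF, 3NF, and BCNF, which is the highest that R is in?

Candidate keys: {Amount, LoanNo}, {CustomerID, LoanNo}, {LoanNo, OpenDate}. Prime attributes: {Amount, CustomerID, LoanNo, OpenDate}.
Amount → CustomerID breaks BCNF: {Amount}⁺ = {Amount, CustomerID}, so {Amount} is not a superkey.
But every attribute on its right side ({CustomerID}) is prime, and the same holds for every other non-superkey FD, so 3NF still holds.

3NF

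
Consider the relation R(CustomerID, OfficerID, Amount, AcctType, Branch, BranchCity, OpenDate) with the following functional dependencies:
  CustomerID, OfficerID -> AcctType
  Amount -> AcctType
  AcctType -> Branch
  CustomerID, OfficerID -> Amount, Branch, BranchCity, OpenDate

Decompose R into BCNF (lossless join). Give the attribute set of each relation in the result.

{AcctType, Amount}; {AcctType, Branch}; {Amount, BranchCity, CustomerID, OfficerID, OpenDate}

Candidate key of the original relation: {CustomerID, OfficerID}.
Within {AcctType, Amount, Branch, BranchCity, CustomerID, OfficerID, OpenDate}: {Amount}⁺ ∩ {AcctType, Amount, Branch, BranchCity, CustomerID, OfficerID, OpenDate} = {AcctType, Amount, Branch}, not the whole set, so Amount -> AcctType, Branch violates BCNF; decompose into {AcctType, Amount, Branch} and {Amount, BranchCity, CustomerID, OfficerID, OpenDate}.
Within {AcctType, Amount, Branch}: {AcctType}⁺ ∩ {AcctType, Amount, Branch} = {AcctType, Branch}, not the whole set, so AcctType -> Branch violates BCNF; decompose into {AcctType, Branch} and {AcctType, Amount}.
{AcctType, Branch} is in BCNF.
{AcctType, Amount} is in BCNF.
{Amount, BranchCity, CustomerID, OfficerID, OpenDate} is in BCNF.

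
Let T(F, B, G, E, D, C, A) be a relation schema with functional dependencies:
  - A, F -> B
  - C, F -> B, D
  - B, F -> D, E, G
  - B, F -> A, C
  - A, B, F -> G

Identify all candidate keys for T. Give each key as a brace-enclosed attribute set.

{F} never appears on the right of any FD, so every key must include it.
{A, F} is a candidate key since {A, F}⁺ = {A, B, C, D, E, F, G} covers every attribute.
{B, F} is a candidate key since {B, F}⁺ = {A, B, C, D, E, F, G} covers every attribute.
{C, F} is a candidate key since {C, F}⁺ = {A, B, C, D, E, F, G} covers every attribute.
These are minimal and exhaustive — every other superkey contains one of them.

{A, F}, {B, F}, {C, F}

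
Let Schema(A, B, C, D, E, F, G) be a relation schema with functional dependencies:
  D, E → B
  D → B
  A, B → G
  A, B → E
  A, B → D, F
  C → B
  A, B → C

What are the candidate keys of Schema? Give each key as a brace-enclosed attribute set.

Attributes never on any right-hand side: {A} — every candidate key must contain it.
{A, B} is a candidate key since {A, B}⁺ = {A, B, C, D, E, F, G} covers every attribute.
{A, C} is a candidate key since {A, C}⁺ = {A, B, C, D, E, F, G} covers every attribute.
{A, D} is a candidate key since {A, D}⁺ = {A, B, C, D, E, F, G} covers every attribute.
No proper subset of any of these is a key, and no other minimal superkey exists.

{A, B}, {A, C}, {A, D}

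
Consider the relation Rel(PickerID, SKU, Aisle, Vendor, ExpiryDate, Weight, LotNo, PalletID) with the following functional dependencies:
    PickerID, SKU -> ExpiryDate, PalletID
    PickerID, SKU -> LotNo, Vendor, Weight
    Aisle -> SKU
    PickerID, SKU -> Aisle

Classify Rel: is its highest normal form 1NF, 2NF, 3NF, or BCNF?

Candidate keys: {Aisle, PickerID}, {PickerID, SKU}. Prime attributes: {Aisle, PickerID, SKU}.
Aisle -> SKU: {Aisle}⁺ = {Aisle, SKU}, which is not all of the attributes, so the left side is not a superkey — BCNF is violated.
But every attribute on its right side ({SKU}) is prime, and the same holds for every other non-superkey FD, so 3NF still holds.

3NF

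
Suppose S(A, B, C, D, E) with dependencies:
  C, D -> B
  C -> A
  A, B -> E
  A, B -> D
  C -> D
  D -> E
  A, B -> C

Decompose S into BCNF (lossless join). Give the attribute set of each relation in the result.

Candidate keys of the original relation: {A, B}, {C}.
Within {A, B, C, D, E}: {D}⁺ ∩ {A, B, C, D, E} = {D, E}, not the whole set, so D -> E violates BCNF; decompose into {D, E} and {A, B, C, D}.
{D, E} has no BCNF violation.
{A, B, C, D} has no BCNF violation.

{A, B, C, D}; {D, E}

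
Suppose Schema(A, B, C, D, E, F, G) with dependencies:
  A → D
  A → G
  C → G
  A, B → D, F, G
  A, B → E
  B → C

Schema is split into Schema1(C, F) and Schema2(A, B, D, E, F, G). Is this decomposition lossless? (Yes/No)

Common attributes: {F}; their closure is {F}.
The closure covers neither Schema1 nor Schema2 entirely; the join is not lossless.

No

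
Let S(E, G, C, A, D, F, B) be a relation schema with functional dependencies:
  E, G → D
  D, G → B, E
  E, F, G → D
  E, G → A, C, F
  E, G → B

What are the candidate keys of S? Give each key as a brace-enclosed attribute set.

{D, G}, {E, G}

No FD produces {G}, so it must be in every candidate key.
Closure of {D, G} is {A, B, C, D, E, F, G}, the whole schema; {D, G} is a candidate key.
Closure of {E, G} is {A, B, C, D, E, F, G}, the whole schema; {E, G} is a candidate key.
These are minimal and exhaustive — every other superkey contains one of them.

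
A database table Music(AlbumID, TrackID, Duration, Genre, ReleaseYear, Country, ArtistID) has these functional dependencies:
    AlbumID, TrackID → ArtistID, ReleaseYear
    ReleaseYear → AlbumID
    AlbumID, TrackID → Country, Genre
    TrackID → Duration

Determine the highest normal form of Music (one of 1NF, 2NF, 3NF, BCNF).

1NF

Candidate keys: {AlbumID, TrackID}, {ReleaseYear, TrackID}. Prime attributes: {AlbumID, ReleaseYear, TrackID}.
ReleaseYear → AlbumID: {ReleaseYear}⁺ = {AlbumID, ReleaseYear}, which is not all of the attributes, so the left side is not a superkey — BCNF is violated.
TrackID → Duration determines the non-prime attribute {Duration} from a non-superkey — 3NF is violated.
Since {TrackID} ⊂ {AlbumID, TrackID} and {TrackID}⁺ ⊇ {Duration} with {Duration} non-prime, there is a partial dependency; 2NF fails.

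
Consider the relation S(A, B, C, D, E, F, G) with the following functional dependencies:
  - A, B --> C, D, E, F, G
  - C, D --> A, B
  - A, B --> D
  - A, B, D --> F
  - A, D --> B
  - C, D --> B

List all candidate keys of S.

{A, B}, {A, D}, {C, D}

{A, B}⁺ = {A, B, C, D, E, F, G} — all of the relation — so {A, B} is a candidate key.
{A, D}⁺ = {A, B, C, D, E, F, G} — all of the relation — so {A, D} is a candidate key.
{C, D}⁺ = {A, B, C, D, E, F, G} — all of the relation — so {C, D} is a candidate key.
These are minimal and exhaustive — every other superkey contains one of them.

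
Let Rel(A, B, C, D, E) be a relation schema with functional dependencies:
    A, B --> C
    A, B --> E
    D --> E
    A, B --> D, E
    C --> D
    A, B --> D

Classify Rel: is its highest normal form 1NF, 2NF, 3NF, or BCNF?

Candidate key: {A, B}. Prime attributes: {A, B}.
D --> E: {D}⁺ = {D, E}, which is not all of the attributes, so the left side is not a superkey — BCNF is violated.
D --> E determines the non-prime attribute {E} from a non-superkey — 3NF is violated.
No proper subset of a key has a non-prime attribute in its closure, so there is no partial dependency; 2NF holds.

2NF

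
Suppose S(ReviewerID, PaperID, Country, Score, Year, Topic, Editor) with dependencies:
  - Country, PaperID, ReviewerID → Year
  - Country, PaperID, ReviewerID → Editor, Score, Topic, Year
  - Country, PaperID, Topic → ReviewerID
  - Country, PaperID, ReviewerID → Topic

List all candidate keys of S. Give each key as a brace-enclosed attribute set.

{Country, PaperID, ReviewerID}, {Country, PaperID, Topic}

{Country, PaperID} never appear on the right of any FD, so every key must include all of them.
{Country, PaperID, ReviewerID} is a candidate key since {Country, PaperID, ReviewerID}⁺ = {Country, Editor, PaperID, ReviewerID, Score, Topic, Year} covers every attribute.
{Country, PaperID, Topic} is a candidate key since {Country, PaperID, Topic}⁺ = {Country, Editor, PaperID, ReviewerID, Score, Topic, Year} covers every attribute.
Any other superkey properly contains one of these, so there are no further candidate keys.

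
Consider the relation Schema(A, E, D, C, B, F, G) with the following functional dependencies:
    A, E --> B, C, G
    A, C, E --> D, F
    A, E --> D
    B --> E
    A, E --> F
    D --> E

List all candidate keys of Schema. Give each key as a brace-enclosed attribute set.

{A, B}, {A, D}, {A, E}

{A} never appears on the right of any FD, so every key must include it.
Closure of {A, B} is {A, B, C, D, E, F, G}, the whole schema; {A, B} is a candidate key.
Closure of {A, D} is {A, B, C, D, E, F, G}, the whole schema; {A, D} is a candidate key.
Closure of {A, E} is {A, B, C, D, E, F, G}, the whole schema; {A, E} is a candidate key.
No proper subset of any of these is a key, and no other minimal superkey exists.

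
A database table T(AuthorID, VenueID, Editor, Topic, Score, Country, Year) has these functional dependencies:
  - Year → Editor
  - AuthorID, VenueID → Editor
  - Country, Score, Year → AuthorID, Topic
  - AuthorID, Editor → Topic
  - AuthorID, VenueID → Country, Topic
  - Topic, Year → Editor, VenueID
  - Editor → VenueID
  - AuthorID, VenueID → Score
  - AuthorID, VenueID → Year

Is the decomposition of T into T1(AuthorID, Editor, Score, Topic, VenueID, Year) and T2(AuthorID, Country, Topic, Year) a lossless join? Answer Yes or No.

T1 ∩ T2 = {AuthorID, Topic, Year}; its closure under F is {AuthorID, Country, Editor, Score, Topic, VenueID, Year}.
This includes all of T1, so the common attributes are a superkey of T1 — the join is lossless.

Yes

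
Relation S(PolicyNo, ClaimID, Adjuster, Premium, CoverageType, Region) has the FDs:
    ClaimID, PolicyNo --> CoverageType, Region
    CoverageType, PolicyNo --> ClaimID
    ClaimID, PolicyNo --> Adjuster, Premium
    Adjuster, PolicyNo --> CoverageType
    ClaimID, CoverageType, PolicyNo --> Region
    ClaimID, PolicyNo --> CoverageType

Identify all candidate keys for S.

{Adjuster, PolicyNo}, {ClaimID, PolicyNo}, {CoverageType, PolicyNo}

Attributes never on any right-hand side: {PolicyNo} — every candidate key must contain it.
{Adjuster, PolicyNo} is a candidate key since {Adjuster, PolicyNo}⁺ = {Adjuster, ClaimID, CoverageType, PolicyNo, Premium, Region} covers every attribute.
{ClaimID, PolicyNo} is a candidate key since {ClaimID, PolicyNo}⁺ = {Adjuster, ClaimID, CoverageType, PolicyNo, Premium, Region} covers every attribute.
{CoverageType, PolicyNo} is a candidate key since {CoverageType, PolicyNo}⁺ = {Adjuster, ClaimID, CoverageType, PolicyNo, Premium, Region} covers every attribute.
No proper subset of any of these is a key, and no other minimal superkey exists.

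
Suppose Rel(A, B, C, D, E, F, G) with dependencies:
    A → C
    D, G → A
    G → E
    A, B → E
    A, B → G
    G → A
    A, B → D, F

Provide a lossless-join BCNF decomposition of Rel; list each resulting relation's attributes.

Candidate keys of the original relation: {A, B}, {B, G}.
{A, B, C, D, E, F, G}: {A} determines {A, C} here but is not a superkey — split on A → C, giving {A, C} and {A, B, D, E, F, G}.
{A, C} has no BCNF violation.
{A, B, D, E, F, G}: {D, G} determines {A, D, E, G} here but is not a superkey — split on D, G → A, E, giving {A, D, E, G} and {B, D, F, G}.
{A, D, E, G}: {G} determines {A, E, G} here but is not a superkey — split on G → A, E, giving {A, E, G} and {D, G}.
{A, E, G} has no BCNF violation.
{D, G} has no BCNF violation.
{B, D, F, G} has no BCNF violation.

{A, C}; {A, E, G}; {B, D, F, G}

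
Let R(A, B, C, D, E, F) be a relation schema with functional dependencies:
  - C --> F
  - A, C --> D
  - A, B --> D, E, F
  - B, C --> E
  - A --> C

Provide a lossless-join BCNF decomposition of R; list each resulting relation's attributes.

{A, B}; {A, C, D}; {B, C, E}; {C, F}

Candidate key of the original relation: {A, B}.
{A, B, C, D, E, F}: {C} determines {C, F} here but is not a superkey — split on C --> F, giving {C, F} and {A, B, C, D, E}.
{C, F} has no BCNF violation.
{A, B, C, D, E}: {A, C} determines {A, C, D} here but is not a superkey — split on A, C --> D, giving {A, C, D} and {A, B, C, E}.
{A, C, D} has no BCNF violation.
{A, B, C, E}: {B, C} determines {B, C, E} here but is not a superkey — split on B, C --> E, giving {B, C, E} and {A, B, C}.
{B, C, E} has no BCNF violation.
{A, B, C}: {A} determines {A, C} here but is not a superkey — split on A --> C, giving {A, C} and {A, B}.
{A, C} has no BCNF violation.
{A, B} has no BCNF violation.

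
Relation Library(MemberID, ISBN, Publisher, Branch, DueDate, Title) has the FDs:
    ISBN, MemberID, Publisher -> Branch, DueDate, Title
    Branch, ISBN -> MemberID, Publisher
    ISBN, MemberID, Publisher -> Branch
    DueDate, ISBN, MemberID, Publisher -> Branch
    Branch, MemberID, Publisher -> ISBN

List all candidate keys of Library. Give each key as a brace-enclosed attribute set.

{Branch, ISBN}, {Branch, MemberID, Publisher}, {ISBN, MemberID, Publisher}

{Branch, ISBN}⁺ = {Branch, DueDate, ISBN, MemberID, Publisher, Title} — all of the relation — so {Branch, ISBN} is a candidate key.
{Branch, MemberID, Publisher}⁺ = {Branch, DueDate, ISBN, MemberID, Publisher, Title} — all of the relation — so {Branch, MemberID, Publisher} is a candidate key.
{ISBN, MemberID, Publisher}⁺ = {Branch, DueDate, ISBN, MemberID, Publisher, Title} — all of the relation — so {ISBN, MemberID, Publisher} is a candidate key.
No proper subset of any of these is a key, and no other minimal superkey exists.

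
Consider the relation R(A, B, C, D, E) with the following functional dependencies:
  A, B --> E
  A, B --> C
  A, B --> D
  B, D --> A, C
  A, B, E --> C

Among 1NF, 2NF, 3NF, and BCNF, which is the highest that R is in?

Candidate keys: {A, B}, {B, D}. Prime attributes: {A, B, D}.
Every FD has a superkey on the left, so the relation is in BCNF.

BCNF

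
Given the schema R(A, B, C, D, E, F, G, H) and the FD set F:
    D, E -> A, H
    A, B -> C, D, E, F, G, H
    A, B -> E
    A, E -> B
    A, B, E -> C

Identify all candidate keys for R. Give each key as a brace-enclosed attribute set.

{A, B}, {A, E}, {D, E}

{A, B}⁺ = {A, B, C, D, E, F, G, H} — all of the relation — so {A, B} is a candidate key.
{A, E}⁺ = {A, B, C, D, E, F, G, H} — all of the relation — so {A, E} is a candidate key.
{D, E}⁺ = {A, B, C, D, E, F, G, H} — all of the relation — so {D, E} is a candidate key.
These are minimal and exhaustive — every other superkey contains one of them.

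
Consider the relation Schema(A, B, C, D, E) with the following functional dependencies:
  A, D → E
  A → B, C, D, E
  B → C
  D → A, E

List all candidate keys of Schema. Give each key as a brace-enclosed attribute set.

{A}⁺ = {A, B, C, D, E}, which is every attribute, so {A} is a candidate key.
{D}⁺ = {A, B, C, D, E}, which is every attribute, so {D} is a candidate key.
No proper subset of any of these is a key, and no other minimal superkey exists.

{A}, {D}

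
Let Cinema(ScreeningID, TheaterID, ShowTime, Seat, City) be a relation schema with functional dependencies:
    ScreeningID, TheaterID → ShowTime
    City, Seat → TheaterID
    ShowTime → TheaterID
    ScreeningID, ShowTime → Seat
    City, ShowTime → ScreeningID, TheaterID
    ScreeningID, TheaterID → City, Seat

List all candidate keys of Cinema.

{City, ShowTime}⁺ = {City, ScreeningID, Seat, ShowTime, TheaterID}, which is every attribute, so {City, ShowTime} is a candidate key.
{ScreeningID, ShowTime}⁺ = {City, ScreeningID, Seat, ShowTime, TheaterID}, which is every attribute, so {ScreeningID, ShowTime} is a candidate key.
{ScreeningID, TheaterID}⁺ = {City, ScreeningID, Seat, ShowTime, TheaterID}, which is every attribute, so {ScreeningID, TheaterID} is a candidate key.
{City, ScreeningID, Seat}⁺ = {City, ScreeningID, Seat, ShowTime, TheaterID}, which is every attribute, so {City, ScreeningID, Seat} is a candidate key.
Any other superkey properly contains one of these, so there are no further candidate keys.

{City, ScreeningID, Seat}, {City, ShowTime}, {ScreeningID, ShowTime}, {ScreeningID, TheaterID}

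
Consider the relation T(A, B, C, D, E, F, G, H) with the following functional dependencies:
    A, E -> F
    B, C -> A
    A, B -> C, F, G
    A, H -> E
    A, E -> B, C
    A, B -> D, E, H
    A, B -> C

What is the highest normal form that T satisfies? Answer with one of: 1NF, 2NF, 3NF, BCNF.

Candidate keys: {A, B}, {A, E}, {A, H}, {B, C}. Prime attributes: {A, B, C, E, H}.
The left-hand side of every FD is a superkey, so BCNF is satisfied.

BCNF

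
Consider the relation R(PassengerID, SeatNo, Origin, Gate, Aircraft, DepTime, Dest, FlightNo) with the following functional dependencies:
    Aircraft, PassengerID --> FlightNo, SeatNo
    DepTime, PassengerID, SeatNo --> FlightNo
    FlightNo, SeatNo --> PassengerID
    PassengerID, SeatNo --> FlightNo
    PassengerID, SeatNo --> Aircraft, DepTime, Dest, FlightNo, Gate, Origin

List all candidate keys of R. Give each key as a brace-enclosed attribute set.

{Aircraft, PassengerID}⁺ = {Aircraft, DepTime, Dest, FlightNo, Gate, Origin, PassengerID, SeatNo}, which is every attribute, so {Aircraft, PassengerID} is a candidate key.
{FlightNo, SeatNo}⁺ = {Aircraft, DepTime, Dest, FlightNo, Gate, Origin, PassengerID, SeatNo}, which is every attribute, so {FlightNo, SeatNo} is a candidate key.
{PassengerID, SeatNo}⁺ = {Aircraft, DepTime, Dest, FlightNo, Gate, Origin, PassengerID, SeatNo}, which is every attribute, so {PassengerID, SeatNo} is a candidate key.
These are minimal and exhaustive — every other superkey contains one of them.

{Aircraft, PassengerID}, {FlightNo, SeatNo}, {PassengerID, SeatNo}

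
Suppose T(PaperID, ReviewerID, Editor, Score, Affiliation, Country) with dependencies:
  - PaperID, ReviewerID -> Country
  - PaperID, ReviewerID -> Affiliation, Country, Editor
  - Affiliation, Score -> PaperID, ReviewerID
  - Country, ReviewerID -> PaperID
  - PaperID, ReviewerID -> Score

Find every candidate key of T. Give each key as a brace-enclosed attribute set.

Closure of {Affiliation, Score} is {Affiliation, Country, Editor, PaperID, ReviewerID, Score}, the whole schema; {Affiliation, Score} is a candidate key.
Closure of {Country, ReviewerID} is {Affiliation, Country, Editor, PaperID, ReviewerID, Score}, the whole schema; {Country, ReviewerID} is a candidate key.
Closure of {PaperID, ReviewerID} is {Affiliation, Country, Editor, PaperID, ReviewerID, Score}, the whole schema; {PaperID, ReviewerID} is a candidate key.
Any other superkey properly contains one of these, so there are no further candidate keys.

{Affiliation, Score}, {Country, ReviewerID}, {PaperID, ReviewerID}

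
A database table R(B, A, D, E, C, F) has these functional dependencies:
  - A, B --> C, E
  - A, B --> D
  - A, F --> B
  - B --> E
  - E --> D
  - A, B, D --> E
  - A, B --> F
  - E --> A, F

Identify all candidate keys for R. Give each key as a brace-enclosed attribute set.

{A, F}, {B}, {E}

{B}⁺ = {A, B, C, D, E, F}, which is every attribute, so {B} is a candidate key.
{E}⁺ = {A, B, C, D, E, F}, which is every attribute, so {E} is a candidate key.
{A, F}⁺ = {A, B, C, D, E, F}, which is every attribute, so {A, F} is a candidate key.
No proper subset of any of these is a key, and no other minimal superkey exists.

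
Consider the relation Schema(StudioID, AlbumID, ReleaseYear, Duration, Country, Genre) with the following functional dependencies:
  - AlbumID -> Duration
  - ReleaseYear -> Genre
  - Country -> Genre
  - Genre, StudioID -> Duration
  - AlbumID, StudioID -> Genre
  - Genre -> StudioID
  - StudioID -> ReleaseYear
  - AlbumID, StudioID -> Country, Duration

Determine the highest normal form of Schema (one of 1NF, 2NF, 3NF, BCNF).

1NF

Candidate keys: {AlbumID, Country}, {AlbumID, Genre}, {AlbumID, ReleaseYear}, {AlbumID, StudioID}. Prime attributes: {AlbumID, Country, Genre, ReleaseYear, StudioID}.
AlbumID -> Duration: {AlbumID}⁺ = {AlbumID, Duration}, which is not all of the attributes, so the left side is not a superkey — BCNF is violated.
AlbumID -> Duration determines the non-prime attribute {Duration} from a non-superkey — 3NF is violated.
The proper key subset {AlbumID} of {AlbumID, Country} determines non-prime {Duration}, so the relation is not even in 2NF.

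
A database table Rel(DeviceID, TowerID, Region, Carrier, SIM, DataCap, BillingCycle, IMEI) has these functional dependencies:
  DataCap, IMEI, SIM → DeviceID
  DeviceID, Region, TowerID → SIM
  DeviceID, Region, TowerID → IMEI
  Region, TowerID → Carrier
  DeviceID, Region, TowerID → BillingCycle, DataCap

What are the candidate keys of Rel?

{DataCap, IMEI, Region, SIM, TowerID}, {DeviceID, Region, TowerID}

{Region, TowerID} never appear on the right of any FD, so every key must include all of them.
Closure of {DeviceID, Region, TowerID} is {BillingCycle, Carrier, DataCap, DeviceID, IMEI, Region, SIM, TowerID}, the whole schema; {DeviceID, Region, TowerID} is a candidate key.
Closure of {DataCap, IMEI, Region, SIM, TowerID} is {BillingCycle, Carrier, DataCap, DeviceID, IMEI, Region, SIM, TowerID}, the whole schema; {DataCap, IMEI, Region, SIM, TowerID} is a candidate key.
Any other superkey properly contains one of these, so there are no further candidate keys.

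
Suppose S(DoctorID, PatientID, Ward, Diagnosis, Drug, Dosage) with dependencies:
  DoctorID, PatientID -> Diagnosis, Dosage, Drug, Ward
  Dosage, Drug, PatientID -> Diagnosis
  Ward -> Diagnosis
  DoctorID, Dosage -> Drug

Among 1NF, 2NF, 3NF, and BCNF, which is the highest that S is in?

2NF

Candidate key: {DoctorID, PatientID}. Prime attributes: {DoctorID, PatientID}.
Dosage, Drug, PatientID -> Diagnosis: {Dosage, Drug, PatientID}⁺ = {Diagnosis, Dosage, Drug, PatientID}, which is not all of the attributes, so the left side is not a superkey — BCNF is violated.
Because {Diagnosis} is non-prime and the left side of Dosage, Drug, PatientID -> Diagnosis is not a superkey, the relation is not in 3NF.
No non-prime attribute depends on a proper subset of any candidate key, so 2NF holds.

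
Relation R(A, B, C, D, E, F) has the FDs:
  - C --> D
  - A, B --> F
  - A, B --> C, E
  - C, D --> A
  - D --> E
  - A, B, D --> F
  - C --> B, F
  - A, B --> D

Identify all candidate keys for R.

{A, B}, {C}

{C} is a candidate key since {C}⁺ = {A, B, C, D, E, F} covers every attribute.
{A, B} is a candidate key since {A, B}⁺ = {A, B, C, D, E, F} covers every attribute.
Any other superkey properly contains one of these, so there are no further candidate keys.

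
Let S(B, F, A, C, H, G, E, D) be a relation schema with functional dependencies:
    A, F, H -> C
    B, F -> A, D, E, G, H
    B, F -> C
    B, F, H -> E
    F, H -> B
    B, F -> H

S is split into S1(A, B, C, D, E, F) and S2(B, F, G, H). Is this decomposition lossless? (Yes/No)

Yes

S1 ∩ S2 = {B, F}; its closure under F is {A, B, C, D, E, F, G, H}.
Since S1 ⊆ {A, B, C, D, E, F, G, H}, the intersection is a superkey of S1; the decomposition is lossless.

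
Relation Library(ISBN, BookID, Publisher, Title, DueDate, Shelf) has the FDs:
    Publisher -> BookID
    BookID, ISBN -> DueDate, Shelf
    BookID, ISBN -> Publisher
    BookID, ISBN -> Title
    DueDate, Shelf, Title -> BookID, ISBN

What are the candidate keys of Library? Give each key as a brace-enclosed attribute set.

{BookID, ISBN}, {DueDate, Shelf, Title}, {ISBN, Publisher}

Closure of {BookID, ISBN} is {BookID, DueDate, ISBN, Publisher, Shelf, Title}, the whole schema; {BookID, ISBN} is a candidate key.
Closure of {ISBN, Publisher} is {BookID, DueDate, ISBN, Publisher, Shelf, Title}, the whole schema; {ISBN, Publisher} is a candidate key.
Closure of {DueDate, Shelf, Title} is {BookID, DueDate, ISBN, Publisher, Shelf, Title}, the whole schema; {DueDate, Shelf, Title} is a candidate key.
No proper subset of any of these is a key, and no other minimal superkey exists.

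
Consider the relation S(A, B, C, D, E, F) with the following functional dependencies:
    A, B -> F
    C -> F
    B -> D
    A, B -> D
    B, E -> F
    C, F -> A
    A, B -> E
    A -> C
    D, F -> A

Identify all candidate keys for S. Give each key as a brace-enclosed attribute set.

{B} never appears on the right of any FD, so every key must include it.
{A, B} is a candidate key since {A, B}⁺ = {A, B, C, D, E, F} covers every attribute.
{B, C} is a candidate key since {B, C}⁺ = {A, B, C, D, E, F} covers every attribute.
{B, E} is a candidate key since {B, E}⁺ = {A, B, C, D, E, F} covers every attribute.
{B, F} is a candidate key since {B, F}⁺ = {A, B, C, D, E, F} covers every attribute.
Any other superkey properly contains one of these, so there are no further candidate keys.

{A, B}, {B, C}, {B, E}, {B, F}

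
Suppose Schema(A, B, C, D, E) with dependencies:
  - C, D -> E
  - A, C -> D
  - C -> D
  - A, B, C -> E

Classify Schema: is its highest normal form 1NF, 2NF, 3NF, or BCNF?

Candidate key: {A, B, C}. Prime attributes: {A, B, C}.
For C, D -> E we have {C, D}⁺ = {C, D, E}; {C, D} is not a superkey, so BCNF fails.
C, D -> E determines the non-prime attribute {E} from a non-superkey — 3NF is violated.
{C} is a proper subset of the key {A, B, C}, and {C}⁺ contains the non-prime attributes {D, E} — a partial dependency, so 2NF is violated.

1NF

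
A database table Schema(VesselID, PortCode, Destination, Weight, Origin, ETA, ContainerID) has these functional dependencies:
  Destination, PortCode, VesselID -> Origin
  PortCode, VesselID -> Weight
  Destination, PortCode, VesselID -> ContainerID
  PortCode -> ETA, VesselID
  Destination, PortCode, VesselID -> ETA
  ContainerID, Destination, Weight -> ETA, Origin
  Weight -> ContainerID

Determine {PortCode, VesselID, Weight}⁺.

Start with {PortCode, VesselID, Weight}.
PortCode -> ETA, VesselID applies; add {ETA} → now {ETA, PortCode, VesselID, Weight}.
Weight -> ContainerID applies; add {ContainerID} → now {ContainerID, ETA, PortCode, VesselID, Weight}.
No further FD applies.

{ContainerID, ETA, PortCode, VesselID, Weight}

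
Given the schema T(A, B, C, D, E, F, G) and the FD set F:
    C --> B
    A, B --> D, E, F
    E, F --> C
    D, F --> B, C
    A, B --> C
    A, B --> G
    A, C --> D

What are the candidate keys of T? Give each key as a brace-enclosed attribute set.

No FD produces {A}, so it must be in every candidate key.
{A, B}⁺ = {A, B, C, D, E, F, G}, which is every attribute, so {A, B} is a candidate key.
{A, C}⁺ = {A, B, C, D, E, F, G}, which is every attribute, so {A, C} is a candidate key.
{A, D, F}⁺ = {A, B, C, D, E, F, G}, which is every attribute, so {A, D, F} is a candidate key.
{A, E, F}⁺ = {A, B, C, D, E, F, G}, which is every attribute, so {A, E, F} is a candidate key.
No proper subset of any of these is a key, and no other minimal superkey exists.

{A, B}, {A, C}, {A, D, F}, {A, E, F}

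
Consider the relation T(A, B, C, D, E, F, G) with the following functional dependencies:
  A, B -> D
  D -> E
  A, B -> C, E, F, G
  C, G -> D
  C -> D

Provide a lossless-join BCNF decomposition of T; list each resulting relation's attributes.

Candidate key of the original relation: {A, B}.
Within {A, B, C, D, E, F, G}: {D}⁺ ∩ {A, B, C, D, E, F, G} = {D, E}, not the whole set, so D -> E violates BCNF; decompose into {D, E} and {A, B, C, D, F, G}.
{D, E}: every determinant is a superkey — BCNF.
Within {A, B, C, D, F, G}: {C, G}⁺ ∩ {A, B, C, D, F, G} = {C, D, G}, not the whole set, so C, G -> D violates BCNF; decompose into {C, D, G} and {A, B, C, F, G}.
Within {C, D, G}: {C}⁺ ∩ {C, D, G} = {C, D}, not the whole set, so C -> D violates BCNF; decompose into {C, D} and {C, G}.
{C, D}: every determinant is a superkey — BCNF.
{C, G}: every determinant is a superkey — BCNF.
{A, B, C, F, G}: every determinant is a superkey — BCNF.

{A, B, C, F, G}; {C, D}; {D, E}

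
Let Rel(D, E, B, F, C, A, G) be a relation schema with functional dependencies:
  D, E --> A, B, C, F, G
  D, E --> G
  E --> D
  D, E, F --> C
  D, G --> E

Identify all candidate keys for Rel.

{E}⁺ = {A, B, C, D, E, F, G}, which is every attribute, so {E} is a candidate key.
{D, G}⁺ = {A, B, C, D, E, F, G}, which is every attribute, so {D, G} is a candidate key.
Any other superkey properly contains one of these, so there are no further candidate keys.

{D, G}, {E}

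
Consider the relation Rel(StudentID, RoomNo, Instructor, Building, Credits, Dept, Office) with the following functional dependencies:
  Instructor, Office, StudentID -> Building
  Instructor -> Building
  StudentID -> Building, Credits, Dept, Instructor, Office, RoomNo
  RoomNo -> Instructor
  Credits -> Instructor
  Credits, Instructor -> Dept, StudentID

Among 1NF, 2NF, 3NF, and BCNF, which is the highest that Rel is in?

2NF

Candidate keys: {Credits}, {StudentID}. Prime attributes: {Credits, StudentID}.
For Instructor -> Building we have {Instructor}⁺ = {Building, Instructor}; {Instructor} is not a superkey, so BCNF fails.
Instructor -> Building determines the non-prime attribute {Building} from a non-superkey — 3NF is violated.
Every candidate key is a single attribute, so no partial dependency is possible; 2NF holds.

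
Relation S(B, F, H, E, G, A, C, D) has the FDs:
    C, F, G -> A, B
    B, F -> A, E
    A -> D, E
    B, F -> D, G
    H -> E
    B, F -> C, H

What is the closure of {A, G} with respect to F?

{A, D, E, G}

Start with {A, G}.
A -> D, E applies; add {D, E} → now {A, D, E, G}.
No further FD applies.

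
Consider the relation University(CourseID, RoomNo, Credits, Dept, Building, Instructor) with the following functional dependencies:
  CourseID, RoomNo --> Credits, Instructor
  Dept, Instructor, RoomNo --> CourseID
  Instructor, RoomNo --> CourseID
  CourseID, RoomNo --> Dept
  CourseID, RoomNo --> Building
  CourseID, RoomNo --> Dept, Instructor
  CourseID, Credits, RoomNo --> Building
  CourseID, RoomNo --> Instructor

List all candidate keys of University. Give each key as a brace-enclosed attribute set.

Attributes never on any right-hand side: {RoomNo} — every candidate key must contain it.
{CourseID, RoomNo}⁺ = {Building, CourseID, Credits, Dept, Instructor, RoomNo} — all of the relation — so {CourseID, RoomNo} is a candidate key.
{Instructor, RoomNo}⁺ = {Building, CourseID, Credits, Dept, Instructor, RoomNo} — all of the relation — so {Instructor, RoomNo} is a candidate key.
These are minimal and exhaustive — every other superkey contains one of them.

{CourseID, RoomNo}, {Instructor, RoomNo}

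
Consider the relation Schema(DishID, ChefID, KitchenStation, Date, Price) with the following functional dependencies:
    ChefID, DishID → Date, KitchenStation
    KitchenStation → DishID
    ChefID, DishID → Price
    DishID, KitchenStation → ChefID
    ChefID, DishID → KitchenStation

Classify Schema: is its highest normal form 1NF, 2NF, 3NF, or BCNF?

Candidate keys: {ChefID, DishID}, {KitchenStation}. Prime attributes: {ChefID, DishID, KitchenStation}.
The left-hand side of every FD is a superkey, so BCNF is satisfied.

BCNF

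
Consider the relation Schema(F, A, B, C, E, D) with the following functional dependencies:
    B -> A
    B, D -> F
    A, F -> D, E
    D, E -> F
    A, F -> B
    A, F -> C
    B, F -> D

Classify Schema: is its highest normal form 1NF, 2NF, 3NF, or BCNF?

Candidate keys: {A, D, E}, {A, F}, {B, D}, {B, F}. Prime attributes: {A, B, D, E, F}.
For B -> A we have {B}⁺ = {A, B}; {B} is not a superkey, so BCNF fails.
But every attribute on its right side ({A}) is prime, and the same holds for every other non-superkey FD, so 3NF still holds.

3NF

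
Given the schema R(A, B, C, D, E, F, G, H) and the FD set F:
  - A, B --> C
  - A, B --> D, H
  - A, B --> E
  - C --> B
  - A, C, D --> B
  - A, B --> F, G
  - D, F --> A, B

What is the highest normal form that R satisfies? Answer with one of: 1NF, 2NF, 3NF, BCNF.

Candidate keys: {A, B}, {A, C}, {D, F}. Prime attributes: {A, B, C, D, F}.
For C --> B we have {C}⁺ = {B, C}; {C} is not a superkey, so BCNF fails.
But every attribute on its right side ({B}) is prime, and the same holds for every other non-superkey FD, so 3NF still holds.

3NF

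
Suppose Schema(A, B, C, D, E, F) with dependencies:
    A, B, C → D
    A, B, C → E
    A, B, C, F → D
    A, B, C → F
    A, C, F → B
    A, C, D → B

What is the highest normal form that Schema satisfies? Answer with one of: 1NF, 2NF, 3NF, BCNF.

BCNF

Candidate keys: {A, B, C}, {A, C, D}, {A, C, F}. Prime attributes: {A, B, C, D, F}.
The left-hand side of every FD is a superkey, so BCNF is satisfied.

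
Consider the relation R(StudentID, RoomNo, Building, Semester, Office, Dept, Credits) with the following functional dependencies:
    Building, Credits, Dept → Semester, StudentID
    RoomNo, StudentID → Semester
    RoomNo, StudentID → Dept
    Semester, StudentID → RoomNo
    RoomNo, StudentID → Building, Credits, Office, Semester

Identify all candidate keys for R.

{RoomNo, StudentID}⁺ = {Building, Credits, Dept, Office, RoomNo, Semester, StudentID} — all of the relation — so {RoomNo, StudentID} is a candidate key.
{Semester, StudentID}⁺ = {Building, Credits, Dept, Office, RoomNo, Semester, StudentID} — all of the relation — so {Semester, StudentID} is a candidate key.
{Building, Credits, Dept}⁺ = {Building, Credits, Dept, Office, RoomNo, Semester, StudentID} — all of the relation — so {Building, Credits, Dept} is a candidate key.
Any other superkey properly contains one of these, so there are no further candidate keys.

{Building, Credits, Dept}, {RoomNo, StudentID}, {Semester, StudentID}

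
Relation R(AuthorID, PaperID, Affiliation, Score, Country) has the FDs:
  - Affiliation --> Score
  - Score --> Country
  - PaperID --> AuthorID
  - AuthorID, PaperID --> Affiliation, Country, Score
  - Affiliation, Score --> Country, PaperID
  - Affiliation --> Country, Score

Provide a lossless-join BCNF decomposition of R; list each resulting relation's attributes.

{Affiliation, AuthorID, PaperID, Score}; {Country, Score}

Candidate keys of the original relation: {Affiliation}, {PaperID}.
In {Affiliation, AuthorID, Country, PaperID, Score}, {Score} is not a superkey ({Score}⁺ restricted to this set is {Country, Score}), so split on Score --> Country into {Country, Score} and {Affiliation, AuthorID, PaperID, Score}.
{Country, Score} has no BCNF violation.
{Affiliation, AuthorID, PaperID, Score} has no BCNF violation.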